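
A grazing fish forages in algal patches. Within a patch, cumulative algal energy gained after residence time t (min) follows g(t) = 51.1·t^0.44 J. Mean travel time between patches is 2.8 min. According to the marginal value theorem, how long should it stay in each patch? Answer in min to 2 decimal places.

2.20 min

By the marginal value theorem, leave when the instantaneous gain rate g'(t) equals the habitat-wide average g(t)/(T + t).
g'(t) = 0.44·51.1·t^-0.56. Setting 0.44·51.1·t^-0.56 = 51.1·t^0.44/(2.8+t) gives 0.44(2.8+t) = t, so 0.56·t = 0.44×2.8.
t* = 0.44×2.8/0.56 = 2.2 min.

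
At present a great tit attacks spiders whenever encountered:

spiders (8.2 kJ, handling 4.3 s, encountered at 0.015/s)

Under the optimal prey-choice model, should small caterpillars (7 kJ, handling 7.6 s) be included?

Yes

On spiders alone, R = ΣλE/(1+Σλh) = 0.123/1.065 = 0.1155 kJ/s.
small caterpillars: E/h = 7/7.6 = 0.9211 kJ/s.
0.9211 > 0.1155, so adding small caterpillars raises the average — include it.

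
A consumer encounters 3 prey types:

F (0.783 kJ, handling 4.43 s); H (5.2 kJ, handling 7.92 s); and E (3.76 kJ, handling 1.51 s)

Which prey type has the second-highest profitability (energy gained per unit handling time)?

H

In descending order of E/h:
E: 3.76/1.51 = 2.49 kJ/s
H: 5.2/7.92 = 0.657 kJ/s
F: 0.783/4.43 = 0.177 kJ/s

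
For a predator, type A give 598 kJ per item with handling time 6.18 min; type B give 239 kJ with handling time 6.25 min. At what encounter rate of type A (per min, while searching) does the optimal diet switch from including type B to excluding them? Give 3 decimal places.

0.106 per min

Drop type B once their profitability E₂/h₂ falls below the rate achievable on type A alone: E₂/h₂ = λE₁/(1 + λh₁).
Solve for λ: λE₁h₂ = E₂(1 + λh₁) → λ(E₁h₂ − E₂h₁) = E₂ → λ = E₂/(E₁h₂ − E₂h₁).
λ = 239/(598×6.25 − 239×6.18) = 239/2260 = 0.1057 per min.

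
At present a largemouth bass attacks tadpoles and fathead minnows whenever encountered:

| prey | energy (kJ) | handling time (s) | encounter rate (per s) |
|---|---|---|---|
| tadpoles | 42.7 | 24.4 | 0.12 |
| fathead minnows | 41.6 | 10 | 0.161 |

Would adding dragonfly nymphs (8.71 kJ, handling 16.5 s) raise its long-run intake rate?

No

Current rate: (0.12×42.7 + 0.161×41.6)/(1 + 0.12×24.4 + 0.161×10) = 2.135 kJ/s.
Profitability of dragonfly nymphs: 8.71/16.5 = 0.5279 kJ/s.
0.5279 < 2.135, so adding dragonfly nymphs would lower the average — exclude it.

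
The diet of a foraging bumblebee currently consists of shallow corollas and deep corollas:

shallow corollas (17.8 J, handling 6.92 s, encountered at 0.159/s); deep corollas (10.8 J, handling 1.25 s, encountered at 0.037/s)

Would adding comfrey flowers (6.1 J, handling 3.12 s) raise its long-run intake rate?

Yes

On shallow corollas and deep corollas alone, R = ΣλE/(1+Σλh) = 3.23/2.147 = 1.505 J/s.
comfrey flowers: E/h = 6.1/3.12 = 1.955 J/s.
1.955 > 1.505, so adding comfrey flowers raises the average — include it.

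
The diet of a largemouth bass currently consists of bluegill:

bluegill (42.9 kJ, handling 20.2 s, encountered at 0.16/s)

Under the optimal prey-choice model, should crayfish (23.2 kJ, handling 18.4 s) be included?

Intake rate on the current diet: R = (0.16×42.9) / (1 + 0.16×20.2) = 6.864/4.232 = 1.622 kJ/s.
Profitability of crayfish: 23.2/18.4 = 1.261 kJ/s.
Since 1.261 < R, time spent handling crayfish is better spent searching.

No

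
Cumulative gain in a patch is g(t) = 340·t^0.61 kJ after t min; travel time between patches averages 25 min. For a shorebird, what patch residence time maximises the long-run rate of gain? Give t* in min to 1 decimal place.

By the marginal value theorem, leave when the instantaneous gain rate g'(t) equals the habitat-wide average g(t)/(T + t).
g'(t) = 0.61·340·t^-0.39. Setting 0.61·340·t^-0.39 = 340·t^0.61/(25+t) gives 0.61(25+t) = t, so 0.39·t = 0.61×25.
t* = 0.61×25/0.39 = 39.1 min.

39.1 min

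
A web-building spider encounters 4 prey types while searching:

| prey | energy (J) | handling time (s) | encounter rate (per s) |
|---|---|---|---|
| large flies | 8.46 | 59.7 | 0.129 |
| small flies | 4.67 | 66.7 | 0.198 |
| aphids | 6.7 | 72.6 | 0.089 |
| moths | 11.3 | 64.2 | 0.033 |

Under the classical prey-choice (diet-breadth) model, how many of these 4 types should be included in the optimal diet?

Rank by E/h (J/s): moths 0.176, large flies 0.142, aphids 0.0923, small flies 0.07. Include each in turn until the next type's E/h falls below the running intake rate.
Rate on top 1: 0.1196. large flies: 0.142 > 0.1196 → include.
Rate on top 2: 0.1353. aphids: 0.0923 < 0.1353 → exclude; stop.
Optimal diet: moths, large flies — 2 of 4 types.

2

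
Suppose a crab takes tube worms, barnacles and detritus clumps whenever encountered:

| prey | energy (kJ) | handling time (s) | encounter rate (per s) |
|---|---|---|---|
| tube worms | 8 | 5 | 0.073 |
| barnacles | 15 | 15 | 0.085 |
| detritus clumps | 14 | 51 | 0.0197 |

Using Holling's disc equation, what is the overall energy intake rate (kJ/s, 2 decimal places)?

Energy encountered per unit search time: 0.073×8 + 0.085×15 + 0.0197×14 = 2.135 kJ/s.
Handling time per unit search time: 0.073×5 + 0.085×15 + 0.0197×51 = 2.645.
Rate = 2.135/(1 + 2.645) = 0.5857 kJ/s.

0.59 kJ/s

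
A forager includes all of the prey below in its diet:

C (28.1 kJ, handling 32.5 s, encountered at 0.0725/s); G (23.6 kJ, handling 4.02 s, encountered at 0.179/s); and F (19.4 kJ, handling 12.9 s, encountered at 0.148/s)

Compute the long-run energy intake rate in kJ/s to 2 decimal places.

1.53 kJ/s

R = (0.0725×28.1 + 0.179×23.6 + 0.148×19.4) / (1 + 0.0725×32.5 + 0.179×4.02 + 0.148×12.9) = 9.133/5.985 = 1.526 kJ/s.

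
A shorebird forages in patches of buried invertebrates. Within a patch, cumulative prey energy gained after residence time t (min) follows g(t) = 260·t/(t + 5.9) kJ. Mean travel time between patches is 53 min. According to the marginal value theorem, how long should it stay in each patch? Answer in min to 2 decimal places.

17.68 min

By the marginal value theorem, leave when the instantaneous gain rate g'(t) equals the habitat-wide average g(t)/(T + t).
g'(t) = 260·5.9/(t + 5.9)². Setting 260·5.9/(t+5.9)² = 260t/[(t+5.9)(53+t)] gives 5.9(53+t) = t(t+5.9), so t² = 5.9×53 = 312.7.
t* = √312.7 = 17.68 min.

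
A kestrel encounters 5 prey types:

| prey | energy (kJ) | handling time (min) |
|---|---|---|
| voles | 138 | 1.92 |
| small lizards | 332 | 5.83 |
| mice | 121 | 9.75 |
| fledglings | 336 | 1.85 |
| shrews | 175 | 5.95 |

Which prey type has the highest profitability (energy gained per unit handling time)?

In descending order of E/h:
fledglings: 336/1.85 = 182 kJ/min
voles: 138/1.92 = 71.9 kJ/min
small lizards: 332/5.83 = 56.9 kJ/min
shrews: 175/5.95 = 29.4 kJ/min
mice: 121/9.75 = 12.4 kJ/min

fledglings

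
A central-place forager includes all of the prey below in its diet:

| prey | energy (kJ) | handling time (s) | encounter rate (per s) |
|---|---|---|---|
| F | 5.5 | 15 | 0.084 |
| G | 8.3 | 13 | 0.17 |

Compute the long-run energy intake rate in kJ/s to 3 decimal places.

R = (0.084×5.5 + 0.17×8.3) / (1 + 0.084×15 + 0.17×13) = 1.873/4.47 = 0.419 kJ/s.

0.419 kJ/s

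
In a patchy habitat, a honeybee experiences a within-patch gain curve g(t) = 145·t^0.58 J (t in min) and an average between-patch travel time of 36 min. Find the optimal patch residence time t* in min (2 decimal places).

By the marginal value theorem, leave when the instantaneous gain rate g'(t) equals the habitat-wide average g(t)/(T + t).
g'(t) = 0.58·145·t^-0.42. Setting 0.58·145·t^-0.42 = 145·t^0.58/(36+t) gives 0.58(36+t) = t, so 0.42·t = 0.58×36.
t* = 0.58×36/0.42 = 49.71 min.

49.71 min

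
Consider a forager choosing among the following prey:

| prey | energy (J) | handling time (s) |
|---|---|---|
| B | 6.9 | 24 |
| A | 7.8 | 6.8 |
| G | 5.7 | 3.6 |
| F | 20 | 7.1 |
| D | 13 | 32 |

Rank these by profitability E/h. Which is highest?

In descending order of E/h:
F: 20/7.1 = 2.82 J/s
G: 5.7/3.6 = 1.58 J/s
A: 7.8/6.8 = 1.15 J/s
D: 13/32 = 0.406 J/s
B: 6.9/24 = 0.288 J/s

F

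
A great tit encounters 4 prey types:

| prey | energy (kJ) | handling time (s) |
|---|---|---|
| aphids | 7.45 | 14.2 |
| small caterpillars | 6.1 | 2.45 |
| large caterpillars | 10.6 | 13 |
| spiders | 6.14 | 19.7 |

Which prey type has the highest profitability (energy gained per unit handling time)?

Profitability E/h (kJ/s): aphids = 7.45/14.2 = 0.525, small caterpillars = 6.1/2.45 = 2.49, large caterpillars = 10.6/13 = 0.815, spiders = 6.14/19.7 = 0.312.
Ranked: small caterpillars > large caterpillars > aphids > spiders.

small caterpillars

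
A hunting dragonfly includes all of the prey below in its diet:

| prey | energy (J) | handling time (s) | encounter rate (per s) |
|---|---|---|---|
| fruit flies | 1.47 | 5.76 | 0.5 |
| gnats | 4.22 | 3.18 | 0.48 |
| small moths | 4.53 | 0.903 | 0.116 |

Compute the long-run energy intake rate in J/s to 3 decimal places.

R = (0.5×1.47 + 0.48×4.22 + 0.116×4.53) / (1 + 0.5×5.76 + 0.48×3.18 + 0.116×0.903) = 3.286/5.511 = 0.5963 J/s.

0.596 J/s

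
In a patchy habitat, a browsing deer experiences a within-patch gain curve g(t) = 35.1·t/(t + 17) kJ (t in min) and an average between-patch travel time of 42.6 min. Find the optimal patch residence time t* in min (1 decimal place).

26.9 min

Maximise g(t)/(T+t): set derivative to zero → g'(t)(T+t) = g(t).
g'(t) = 35.1·17/(t + 17)². Setting 35.1·17/(t+17)² = 35.1t/[(t+17)(42.6+t)] gives 17(42.6+t) = t(t+17), so t² = 17×42.6 = 724.2.
t* = √724.2 = 26.91 min.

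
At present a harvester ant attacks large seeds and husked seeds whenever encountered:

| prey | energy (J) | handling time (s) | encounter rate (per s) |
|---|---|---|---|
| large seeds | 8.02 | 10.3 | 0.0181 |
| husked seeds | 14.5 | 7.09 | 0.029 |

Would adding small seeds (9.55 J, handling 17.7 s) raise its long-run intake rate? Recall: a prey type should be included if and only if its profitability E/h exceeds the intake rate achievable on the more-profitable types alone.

On large seeds and husked seeds alone, R = ΣλE/(1+Σλh) = 0.5657/1.392 = 0.4064 J/s.
small seeds: E/h = 9.55/17.7 = 0.5395 J/s.
Since 0.5395 > R, including small seeds increases the long-run rate.

Yes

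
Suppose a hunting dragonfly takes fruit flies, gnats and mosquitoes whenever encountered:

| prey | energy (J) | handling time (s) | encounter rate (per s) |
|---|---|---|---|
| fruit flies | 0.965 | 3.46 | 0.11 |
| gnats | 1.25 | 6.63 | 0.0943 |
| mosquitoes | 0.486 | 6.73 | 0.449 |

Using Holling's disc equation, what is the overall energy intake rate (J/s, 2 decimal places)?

0.09 J/s

Energy encountered per unit search time: 0.11×0.965 + 0.0943×1.25 + 0.449×0.486 = 0.4422 J/s.
Handling time per unit search time: 0.11×3.46 + 0.0943×6.63 + 0.449×6.73 = 4.028.
Rate = 0.4422/(1 + 4.028) = 0.08796 J/s.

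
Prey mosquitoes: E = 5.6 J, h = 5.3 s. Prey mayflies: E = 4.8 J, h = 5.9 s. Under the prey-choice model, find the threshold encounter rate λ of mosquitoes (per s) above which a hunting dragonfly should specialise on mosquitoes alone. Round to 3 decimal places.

0.632 per s

At the threshold, the rate on mosquitoes alone equals the profitability of mayflies: λ·5.6/(1 + λ·5.3) = 4.8/5.9 = 0.8136.
Rearranging, λ(5.6 − 0.8136×5.3) = 0.8136, so λ = 0.8136/1.288 = 0.6316 per s.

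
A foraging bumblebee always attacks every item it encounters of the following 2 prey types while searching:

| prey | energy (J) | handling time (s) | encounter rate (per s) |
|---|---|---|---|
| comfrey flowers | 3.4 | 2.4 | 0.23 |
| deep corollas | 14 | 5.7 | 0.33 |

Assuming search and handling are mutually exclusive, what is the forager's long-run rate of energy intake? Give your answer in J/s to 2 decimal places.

R = (0.23×3.4 + 0.33×14) / (1 + 0.23×2.4 + 0.33×5.7) = 5.402/3.433 = 1.574 J/s.

1.57 J/s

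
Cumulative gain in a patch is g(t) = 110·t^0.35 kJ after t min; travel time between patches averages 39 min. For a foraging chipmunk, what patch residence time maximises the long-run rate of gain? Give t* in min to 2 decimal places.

Maximise g(t)/(T+t): set derivative to zero → g'(t)(T+t) = g(t).
g'(t) = 0.35·110·t^-0.65. Setting 0.35·110·t^-0.65 = 110·t^0.35/(39+t) gives 0.35(39+t) = t, so 0.65·t = 0.35×39.
t* = 0.35×39/0.65 = 21 min.

21.00 min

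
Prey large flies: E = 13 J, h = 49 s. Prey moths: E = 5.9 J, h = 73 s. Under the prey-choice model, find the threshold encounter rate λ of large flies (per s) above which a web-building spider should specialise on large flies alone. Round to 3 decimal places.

Drop moths once their profitability E₂/h₂ falls below the rate achievable on large flies alone: E₂/h₂ = λE₁/(1 + λh₁).
Solve for λ: λE₁h₂ = E₂(1 + λh₁) → λ(E₁h₂ − E₂h₁) = E₂ → λ = E₂/(E₁h₂ − E₂h₁).
λ = 5.9/(13×73 − 5.9×49) = 5.9/659.9 = 0.008941 per s.

0.009 per s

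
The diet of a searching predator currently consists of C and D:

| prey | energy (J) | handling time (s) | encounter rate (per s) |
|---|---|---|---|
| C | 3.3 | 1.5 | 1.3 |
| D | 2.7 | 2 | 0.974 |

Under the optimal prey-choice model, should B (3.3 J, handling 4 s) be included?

On C and D alone, R = ΣλE/(1+Σλh) = 6.92/4.898 = 1.413 J/s.
Profitability of B: 3.3/4 = 0.825 J/s.
Since 0.825 < R, time spent handling B is better spent searching.

No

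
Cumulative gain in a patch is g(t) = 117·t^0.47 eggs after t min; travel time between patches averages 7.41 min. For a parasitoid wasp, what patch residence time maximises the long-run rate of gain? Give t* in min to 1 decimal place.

Maximise g(t)/(T+t): set derivative to zero → g'(t)(T+t) = g(t).
g'(t) = 0.47·117·t^-0.53. Setting 0.47·117·t^-0.53 = 117·t^0.47/(7.41+t) gives 0.47(7.41+t) = t, so 0.53·t = 0.47×7.41.
t* = 0.47×7.41/0.53 = 6.571 min.

6.6 min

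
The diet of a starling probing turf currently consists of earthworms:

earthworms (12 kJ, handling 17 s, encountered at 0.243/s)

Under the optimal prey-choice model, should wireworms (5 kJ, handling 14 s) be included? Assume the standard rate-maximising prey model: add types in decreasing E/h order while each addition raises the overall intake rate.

On earthworms alone, R = ΣλE/(1+Σλh) = 2.916/5.131 = 0.5683 kJ/s.
wireworms: E/h = 5/14 = 0.3571 kJ/s.
0.3571 < 0.5683, so adding wireworms would lower the average — exclude it.

No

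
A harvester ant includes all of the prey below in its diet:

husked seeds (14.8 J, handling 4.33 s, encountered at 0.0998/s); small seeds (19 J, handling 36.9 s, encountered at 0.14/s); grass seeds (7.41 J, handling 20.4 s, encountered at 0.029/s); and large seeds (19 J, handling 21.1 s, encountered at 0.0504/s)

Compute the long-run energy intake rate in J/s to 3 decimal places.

0.643 J/s

Energy encountered per unit search time: 0.0998×14.8 + 0.14×19 + 0.029×7.41 + 0.0504×19 = 5.31 J/s.
Handling time per unit search time: 0.0998×4.33 + 0.14×36.9 + 0.029×20.4 + 0.0504×21.1 = 7.253.
Rate = 5.31/(1 + 7.253) = 0.6433 J/s.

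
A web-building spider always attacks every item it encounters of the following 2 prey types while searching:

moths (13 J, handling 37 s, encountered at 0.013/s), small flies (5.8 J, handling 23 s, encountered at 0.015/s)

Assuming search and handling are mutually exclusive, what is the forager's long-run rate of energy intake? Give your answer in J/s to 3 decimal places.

0.140 J/s

Energy encountered per unit search time: 0.013×13 + 0.015×5.8 = 0.256 J/s.
Handling time per unit search time: 0.013×37 + 0.015×23 = 0.826.
Rate = 0.256/(1 + 0.826) = 0.1402 J/s.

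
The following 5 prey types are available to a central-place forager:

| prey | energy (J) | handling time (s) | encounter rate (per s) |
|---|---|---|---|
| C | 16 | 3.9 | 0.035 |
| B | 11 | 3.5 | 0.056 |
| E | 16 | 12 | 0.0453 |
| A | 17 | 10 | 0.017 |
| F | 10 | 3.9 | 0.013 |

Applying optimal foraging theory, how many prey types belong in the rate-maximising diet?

Rank by E/h (J/s): C 4.1, B 3.14, F 2.56, A 1.7, E 1.33. Include each in turn until the next type's E/h falls below the running intake rate.
Rate on top 1: 0.4927. B: 3.14 > 0.4927 → include.
Rate on top 2: 0.8826. F: 2.56 > 0.8826 → include.
Rate on top 3: 0.9442. A: 1.7 > 0.9442 → include.
Rate on top 4: 1.027. E: 1.33 > 1.027 → include.
Optimal diet: C, B, F, A, E — 5 of 5 types.

5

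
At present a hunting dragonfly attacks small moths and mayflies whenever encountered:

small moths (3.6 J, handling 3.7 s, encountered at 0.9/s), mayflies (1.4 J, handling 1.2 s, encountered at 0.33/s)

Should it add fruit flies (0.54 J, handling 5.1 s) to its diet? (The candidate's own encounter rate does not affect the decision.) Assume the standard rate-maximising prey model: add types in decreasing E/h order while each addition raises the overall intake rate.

On small moths and mayflies alone, R = ΣλE/(1+Σλh) = 3.702/4.726 = 0.7833 J/s.
Profitability of fruit flies: 0.54/5.1 = 0.1059 J/s.
Since 0.1059 < R, time spent handling fruit flies is better spent searching.

No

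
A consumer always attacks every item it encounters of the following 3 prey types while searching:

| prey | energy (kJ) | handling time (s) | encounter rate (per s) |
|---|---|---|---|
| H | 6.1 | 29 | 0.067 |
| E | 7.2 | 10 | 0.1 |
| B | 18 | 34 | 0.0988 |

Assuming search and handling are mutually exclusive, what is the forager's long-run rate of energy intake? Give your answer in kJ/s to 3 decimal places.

0.398 kJ/s

R = Σλ_iE_i / (1 + Σλ_ih_i)
Numerator: 0.067×6.1 + 0.1×7.2 + 0.0988×18 = 2.907
Denominator: 1 + 0.067×29 + 0.1×10 + 0.0988×34 = 7.302
R = 2.907/7.302 = 0.3981 kJ/s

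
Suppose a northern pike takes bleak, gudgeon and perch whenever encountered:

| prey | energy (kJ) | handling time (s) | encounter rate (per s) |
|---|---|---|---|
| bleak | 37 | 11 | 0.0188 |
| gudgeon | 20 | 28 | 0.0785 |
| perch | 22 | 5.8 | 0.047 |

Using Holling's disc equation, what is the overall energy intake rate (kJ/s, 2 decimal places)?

R = Σλ_iE_i / (1 + Σλ_ih_i)
Numerator: 0.0188×37 + 0.0785×20 + 0.047×22 = 3.3
Denominator: 1 + 0.0188×11 + 0.0785×28 + 0.047×5.8 = 3.677
R = 3.3/3.677 = 0.8973 kJ/s

0.90 kJ/s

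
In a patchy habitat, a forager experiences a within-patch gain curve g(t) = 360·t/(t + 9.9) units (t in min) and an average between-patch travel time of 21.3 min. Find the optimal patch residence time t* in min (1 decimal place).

14.5 min

Optimal t* satisfies g'(t*) = g(t*)/(T + t*).
g'(t) = 360·9.9/(t + 9.9)². Setting 360·9.9/(t+9.9)² = 360t/[(t+9.9)(21.3+t)] gives 9.9(21.3+t) = t(t+9.9), so t² = 9.9×21.3 = 210.9.
t* = √210.9 = 14.52 min.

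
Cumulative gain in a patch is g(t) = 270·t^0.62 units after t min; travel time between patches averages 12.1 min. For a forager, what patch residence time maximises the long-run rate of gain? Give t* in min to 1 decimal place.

Optimal t* satisfies g'(t*) = g(t*)/(T + t*).
g'(t) = 0.62·270·t^-0.38. Setting 0.62·270·t^-0.38 = 270·t^0.62/(12.1+t) gives 0.62(12.1+t) = t, so 0.38·t = 0.62×12.1.
t* = 0.62×12.1/0.38 = 19.74 min.

19.7 min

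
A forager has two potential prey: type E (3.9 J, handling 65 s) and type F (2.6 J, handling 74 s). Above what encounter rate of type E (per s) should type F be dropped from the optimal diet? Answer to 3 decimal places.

At the threshold, the rate on type E alone equals the profitability of type F: λ·3.9/(1 + λ·65) = 2.6/74 = 0.03514.
Rearranging, λ(3.9 − 0.03514×65) = 0.03514, so λ = 0.03514/1.616 = 0.02174 per s.

0.022 per s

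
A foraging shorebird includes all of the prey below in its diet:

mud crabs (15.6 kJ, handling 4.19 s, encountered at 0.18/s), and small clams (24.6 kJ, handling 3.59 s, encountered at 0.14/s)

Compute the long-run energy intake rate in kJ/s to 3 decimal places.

R = Σλ_iE_i / (1 + Σλ_ih_i)
Numerator: 0.18×15.6 + 0.14×24.6 = 6.252
Denominator: 1 + 0.18×4.19 + 0.14×3.59 = 2.257
R = 6.252/2.257 = 2.77 kJ/s

2.770 kJ/s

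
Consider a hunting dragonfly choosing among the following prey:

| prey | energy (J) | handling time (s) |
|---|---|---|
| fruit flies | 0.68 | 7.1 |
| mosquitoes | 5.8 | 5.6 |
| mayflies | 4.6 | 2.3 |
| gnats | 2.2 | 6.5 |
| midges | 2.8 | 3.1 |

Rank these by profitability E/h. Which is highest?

Profitability E/h (J/s): fruit flies = 0.68/7.1 = 0.0958, mosquitoes = 5.8/5.6 = 1.04, mayflies = 4.6/2.3 = 2, gnats = 2.2/6.5 = 0.338, midges = 2.8/3.1 = 0.903.
Ranked: mayflies > mosquitoes > midges > gnats > fruit flies.

mayflies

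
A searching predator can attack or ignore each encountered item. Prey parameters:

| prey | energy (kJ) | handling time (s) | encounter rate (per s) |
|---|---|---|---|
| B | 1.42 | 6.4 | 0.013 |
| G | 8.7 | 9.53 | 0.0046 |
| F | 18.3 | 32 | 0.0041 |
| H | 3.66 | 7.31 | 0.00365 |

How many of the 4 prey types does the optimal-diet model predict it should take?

4

Profitabilities (E/h, kJ/s): G 0.913, F 0.572, H 0.501, B 0.222. Add prey in this order while the next type's profitability exceeds the intake rate on those already taken.
Rate on top 1: 0.03834. F: 0.572 > 0.03834 → include.
Rate on top 2: 0.09791. H: 0.501 > 0.09791 → include.
Rate on top 3: 0.1069. B: 0.222 > 0.1069 → include.
Optimal diet: G, F, H, B — 4 of 4 types.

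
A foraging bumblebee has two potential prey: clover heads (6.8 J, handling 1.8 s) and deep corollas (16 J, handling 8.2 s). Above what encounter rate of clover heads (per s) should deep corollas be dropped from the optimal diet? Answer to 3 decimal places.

The zero-one rule: include deep corollas iff E₂/h₂ > λE₁/(1+λh₁). Equality gives the switch point.
λE₁h₂ = E₂ + λE₂h₁ ⇒ λ = E₂/(E₁h₂ − E₂h₁) = 16/(55.76 − 28.8) = 0.5935 per s.

0.593 per s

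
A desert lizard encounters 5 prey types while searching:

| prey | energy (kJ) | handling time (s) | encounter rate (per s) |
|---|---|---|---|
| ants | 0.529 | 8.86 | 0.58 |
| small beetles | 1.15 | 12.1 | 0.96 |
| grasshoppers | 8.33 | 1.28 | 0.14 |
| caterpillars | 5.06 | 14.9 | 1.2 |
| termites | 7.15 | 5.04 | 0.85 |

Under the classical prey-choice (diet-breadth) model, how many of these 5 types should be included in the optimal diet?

2

E/h in descending order: grasshoppers 6.51, termites 1.42, caterpillars 0.34, small beetles 0.095, ants 0.0597 kJ/s. The optimal diet is the largest prefix of this list for which every included type satisfies E_i/h_i > R on the types above it.
Rate on top 1: 0.989. termites: 1.42 > 0.989 → include.
Rate on top 2: 1.326. caterpillars: 0.34 < 1.326 → exclude; stop.
Optimal diet: grasshoppers, termites — 2 of 5 types.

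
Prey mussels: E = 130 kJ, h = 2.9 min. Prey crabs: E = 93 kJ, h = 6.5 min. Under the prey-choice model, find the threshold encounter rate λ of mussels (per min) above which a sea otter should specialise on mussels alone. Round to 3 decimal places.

At the threshold, the rate on mussels alone equals the profitability of crabs: λ·130/(1 + λ·2.9) = 93/6.5 = 14.31.
Rearranging, λ(130 − 14.31×2.9) = 14.31, so λ = 14.31/88.51 = 0.1617 per min.

0.162 per min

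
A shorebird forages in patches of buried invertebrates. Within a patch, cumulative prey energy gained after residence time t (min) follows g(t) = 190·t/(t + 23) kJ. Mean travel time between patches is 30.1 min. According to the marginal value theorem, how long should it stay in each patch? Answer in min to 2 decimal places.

Optimal t* satisfies g'(t*) = g(t*)/(T + t*).
g'(t) = 190·23/(t + 23)². Setting 190·23/(t+23)² = 190t/[(t+23)(30.1+t)] gives 23(30.1+t) = t(t+23), so t² = 23×30.1 = 692.3.
t* = √692.3 = 26.31 min.

26.31 min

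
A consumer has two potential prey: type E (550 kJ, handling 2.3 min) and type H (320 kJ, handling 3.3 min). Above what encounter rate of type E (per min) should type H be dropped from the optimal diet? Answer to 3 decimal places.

0.297 per min

At the threshold, the rate on type E alone equals the profitability of type H: λ·550/(1 + λ·2.3) = 320/3.3 = 96.97.
Rearranging, λ(550 − 96.97×2.3) = 96.97, so λ = 96.97/327 = 0.2966 per min.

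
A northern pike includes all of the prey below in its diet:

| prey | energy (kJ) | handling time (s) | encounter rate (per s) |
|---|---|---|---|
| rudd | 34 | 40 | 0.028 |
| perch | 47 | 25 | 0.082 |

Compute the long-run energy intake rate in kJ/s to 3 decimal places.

Energy encountered per unit search time: 0.028×34 + 0.082×47 = 4.806 kJ/s.
Handling time per unit search time: 0.028×40 + 0.082×25 = 3.17.
Rate = 4.806/(1 + 3.17) = 1.153 kJ/s.

1.153 kJ/s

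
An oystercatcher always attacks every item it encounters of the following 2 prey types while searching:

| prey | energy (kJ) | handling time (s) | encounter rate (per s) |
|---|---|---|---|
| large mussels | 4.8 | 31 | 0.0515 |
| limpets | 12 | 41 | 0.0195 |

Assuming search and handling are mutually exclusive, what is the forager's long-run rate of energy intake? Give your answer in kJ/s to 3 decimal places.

Energy encountered per unit search time: 0.0515×4.8 + 0.0195×12 = 0.4812 kJ/s.
Handling time per unit search time: 0.0515×31 + 0.0195×41 = 2.396.
Rate = 0.4812/(1 + 2.396) = 0.1417 kJ/s.

0.142 kJ/s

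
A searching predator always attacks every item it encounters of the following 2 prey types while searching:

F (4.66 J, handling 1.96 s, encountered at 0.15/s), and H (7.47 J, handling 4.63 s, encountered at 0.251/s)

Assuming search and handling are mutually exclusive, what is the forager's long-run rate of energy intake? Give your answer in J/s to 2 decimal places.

1.05 J/s

R = Σλ_iE_i / (1 + Σλ_ih_i)
Numerator: 0.15×4.66 + 0.251×7.47 = 2.574
Denominator: 1 + 0.15×1.96 + 0.251×4.63 = 2.456
R = 2.574/2.456 = 1.048 J/s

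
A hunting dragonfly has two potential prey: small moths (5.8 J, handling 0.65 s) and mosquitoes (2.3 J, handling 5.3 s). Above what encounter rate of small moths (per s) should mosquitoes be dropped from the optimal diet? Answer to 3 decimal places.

Drop mosquitoes once their profitability E₂/h₂ falls below the rate achievable on small moths alone: E₂/h₂ = λE₁/(1 + λh₁).
Solve for λ: λE₁h₂ = E₂(1 + λh₁) → λ(E₁h₂ − E₂h₁) = E₂ → λ = E₂/(E₁h₂ − E₂h₁).
λ = 2.3/(5.8×5.3 − 2.3×0.65) = 2.3/29.24 = 0.07865 per s.

0.079 per s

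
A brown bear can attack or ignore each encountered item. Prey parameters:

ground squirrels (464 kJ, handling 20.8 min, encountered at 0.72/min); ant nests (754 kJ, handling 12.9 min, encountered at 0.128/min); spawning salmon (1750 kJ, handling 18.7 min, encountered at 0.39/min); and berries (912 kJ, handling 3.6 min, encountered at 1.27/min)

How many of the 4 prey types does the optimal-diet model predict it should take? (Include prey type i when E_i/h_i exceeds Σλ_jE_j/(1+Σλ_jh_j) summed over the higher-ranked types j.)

1

Rank by E/h (kJ/min): berries 253, spawning salmon 93.6, ant nests 58.4, ground squirrels 22.3. Include each in turn until the next type's E/h falls below the running intake rate.
Rate on top 1: 207.9. spawning salmon: 93.6 < 207.9 → exclude; stop.
Optimal diet: berries — 1 of 4 types.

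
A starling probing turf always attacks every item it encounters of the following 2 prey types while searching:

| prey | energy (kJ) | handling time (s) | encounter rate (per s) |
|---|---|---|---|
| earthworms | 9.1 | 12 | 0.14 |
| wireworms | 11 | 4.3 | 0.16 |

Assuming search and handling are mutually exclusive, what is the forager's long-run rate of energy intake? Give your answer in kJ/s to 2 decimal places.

0.90 kJ/s

R = Σλ_iE_i / (1 + Σλ_ih_i)
Numerator: 0.14×9.1 + 0.16×11 = 3.034
Denominator: 1 + 0.14×12 + 0.16×4.3 = 3.368
R = 3.034/3.368 = 0.9008 kJ/s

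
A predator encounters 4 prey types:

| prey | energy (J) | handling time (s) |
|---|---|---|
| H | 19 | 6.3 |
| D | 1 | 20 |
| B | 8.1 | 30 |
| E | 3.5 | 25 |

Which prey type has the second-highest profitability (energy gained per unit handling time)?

In descending order of E/h:
H: 19/6.3 = 3.02 J/s
B: 8.1/30 = 0.27 J/s
E: 3.5/25 = 0.14 J/s
D: 1/20 = 0.05 J/s

B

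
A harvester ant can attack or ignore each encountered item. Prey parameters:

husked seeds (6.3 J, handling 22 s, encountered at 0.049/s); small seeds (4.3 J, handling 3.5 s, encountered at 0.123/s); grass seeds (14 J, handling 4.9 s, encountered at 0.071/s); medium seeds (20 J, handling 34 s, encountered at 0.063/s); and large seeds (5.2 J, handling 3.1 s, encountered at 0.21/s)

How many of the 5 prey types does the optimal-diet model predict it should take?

3

Rank by E/h (J/s): grass seeds 2.86, large seeds 1.68, small seeds 1.23, medium seeds 0.588, husked seeds 0.286. Include each in turn until the next type's E/h falls below the running intake rate.
Rate on top 1: 0.7374. large seeds: 1.68 > 0.7374 → include.
Rate on top 2: 1.044. small seeds: 1.23 > 1.044 → include.
Rate on top 3: 1.076. medium seeds: 0.588 < 1.076 → exclude; stop.
Optimal diet: grass seeds, large seeds, small seeds — 3 of 5 types.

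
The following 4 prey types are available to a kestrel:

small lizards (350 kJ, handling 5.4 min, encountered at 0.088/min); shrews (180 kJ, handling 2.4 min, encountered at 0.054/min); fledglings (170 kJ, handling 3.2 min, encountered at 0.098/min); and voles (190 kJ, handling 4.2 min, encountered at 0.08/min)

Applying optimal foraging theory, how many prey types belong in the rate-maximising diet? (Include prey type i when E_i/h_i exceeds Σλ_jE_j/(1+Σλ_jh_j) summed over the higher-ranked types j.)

4

E/h in descending order: shrews 75, small lizards 64.8, fledglings 53.1, voles 45.2 kJ/min. The optimal diet is the largest prefix of this list for which every included type satisfies E_i/h_i > R on the types above it.
Rate on top 1: 8.605. small lizards: 64.8 > 8.605 → include.
Rate on top 2: 25.25. fledglings: 53.1 > 25.25 → include.
Rate on top 3: 29.81. voles: 45.2 > 29.81 → include.
Optimal diet: shrews, small lizards, fledglings, voles — 4 of 4 types.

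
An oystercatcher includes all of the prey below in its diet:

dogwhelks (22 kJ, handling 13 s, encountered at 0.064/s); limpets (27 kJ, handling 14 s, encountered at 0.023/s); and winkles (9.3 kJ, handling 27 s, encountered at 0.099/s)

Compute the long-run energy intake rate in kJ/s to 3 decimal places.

R = Σλ_iE_i / (1 + Σλ_ih_i)
Numerator: 0.064×22 + 0.023×27 + 0.099×9.3 = 2.95
Denominator: 1 + 0.064×13 + 0.023×14 + 0.099×27 = 4.827
R = 2.95/4.827 = 0.6111 kJ/s

0.611 kJ/s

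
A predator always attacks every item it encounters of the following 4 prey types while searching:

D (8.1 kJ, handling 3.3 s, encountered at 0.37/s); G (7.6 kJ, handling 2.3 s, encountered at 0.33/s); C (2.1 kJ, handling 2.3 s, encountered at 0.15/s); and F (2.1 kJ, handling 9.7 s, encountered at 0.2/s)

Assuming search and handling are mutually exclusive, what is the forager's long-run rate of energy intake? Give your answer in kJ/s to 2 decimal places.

1.19 kJ/s

Energy encountered per unit search time: 0.37×8.1 + 0.33×7.6 + 0.15×2.1 + 0.2×2.1 = 6.24 kJ/s.
Handling time per unit search time: 0.37×3.3 + 0.33×2.3 + 0.15×2.3 + 0.2×9.7 = 4.265.
Rate = 6.24/(1 + 4.265) = 1.185 kJ/s.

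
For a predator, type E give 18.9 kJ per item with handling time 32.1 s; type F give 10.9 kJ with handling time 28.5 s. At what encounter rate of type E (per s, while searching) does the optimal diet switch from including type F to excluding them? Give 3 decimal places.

0.058 per s

The zero-one rule: include type F iff E₂/h₂ > λE₁/(1+λh₁). Equality gives the switch point.
λE₁h₂ = E₂ + λE₂h₁ ⇒ λ = E₂/(E₁h₂ − E₂h₁) = 10.9/(538.6 − 349.9) = 0.05775 per s.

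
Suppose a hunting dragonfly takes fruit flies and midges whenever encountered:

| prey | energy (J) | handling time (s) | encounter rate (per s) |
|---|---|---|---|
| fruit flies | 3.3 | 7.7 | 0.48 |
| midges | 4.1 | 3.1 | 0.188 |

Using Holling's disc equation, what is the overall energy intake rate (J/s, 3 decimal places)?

0.446 J/s

R = (0.48×3.3 + 0.188×4.1) / (1 + 0.48×7.7 + 0.188×3.1) = 2.355/5.279 = 0.4461 J/s.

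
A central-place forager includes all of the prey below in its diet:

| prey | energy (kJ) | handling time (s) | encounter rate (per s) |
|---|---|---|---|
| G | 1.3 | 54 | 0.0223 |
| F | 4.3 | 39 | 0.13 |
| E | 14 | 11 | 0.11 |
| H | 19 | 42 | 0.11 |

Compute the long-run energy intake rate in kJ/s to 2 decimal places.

R = (0.0223×1.3 + 0.13×4.3 + 0.11×14 + 0.11×19) / (1 + 0.0223×54 + 0.13×39 + 0.11×11 + 0.11×42) = 4.218/13.1 = 0.3219 kJ/s.

0.32 kJ/s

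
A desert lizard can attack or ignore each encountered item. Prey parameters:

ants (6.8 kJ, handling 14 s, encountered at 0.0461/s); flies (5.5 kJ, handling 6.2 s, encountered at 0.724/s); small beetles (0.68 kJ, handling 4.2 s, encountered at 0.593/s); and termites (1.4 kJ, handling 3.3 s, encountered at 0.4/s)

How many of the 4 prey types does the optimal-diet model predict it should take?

1

Profitabilities (E/h, kJ/s): flies 0.887, ants 0.486, termites 0.424, small beetles 0.162. Add prey in this order while the next type's profitability exceeds the intake rate on those already taken.
Rate on top 1: 0.7255. ants: 0.486 < 0.7255 → exclude; stop.
Optimal diet: flies — 1 of 4 types.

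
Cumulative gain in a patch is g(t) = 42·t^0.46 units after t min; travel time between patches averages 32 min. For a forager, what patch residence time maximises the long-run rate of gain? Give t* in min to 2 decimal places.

Maximise g(t)/(T+t): set derivative to zero → g'(t)(T+t) = g(t).
g'(t) = 0.46·42·t^-0.54. Setting 0.46·42·t^-0.54 = 42·t^0.46/(32+t) gives 0.46(32+t) = t, so 0.54·t = 0.46×32.
t* = 0.46×32/0.54 = 27.26 min.

27.26 min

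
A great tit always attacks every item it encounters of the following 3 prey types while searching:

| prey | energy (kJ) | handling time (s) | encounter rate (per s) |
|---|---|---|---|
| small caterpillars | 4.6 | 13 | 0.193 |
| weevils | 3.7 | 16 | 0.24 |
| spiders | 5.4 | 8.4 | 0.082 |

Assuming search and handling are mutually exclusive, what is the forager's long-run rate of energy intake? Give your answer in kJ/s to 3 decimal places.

0.276 kJ/s

R = (0.193×4.6 + 0.24×3.7 + 0.082×5.4) / (1 + 0.193×13 + 0.24×16 + 0.082×8.4) = 2.219/8.038 = 0.276 kJ/s.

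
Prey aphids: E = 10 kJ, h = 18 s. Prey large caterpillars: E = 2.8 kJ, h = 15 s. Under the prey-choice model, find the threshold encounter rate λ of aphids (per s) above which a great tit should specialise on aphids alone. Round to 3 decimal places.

At the threshold, the rate on aphids alone equals the profitability of large caterpillars: λ·10/(1 + λ·18) = 2.8/15 = 0.1867.
Rearranging, λ(10 − 0.1867×18) = 0.1867, so λ = 0.1867/6.64 = 0.02811 per s.

0.028 per s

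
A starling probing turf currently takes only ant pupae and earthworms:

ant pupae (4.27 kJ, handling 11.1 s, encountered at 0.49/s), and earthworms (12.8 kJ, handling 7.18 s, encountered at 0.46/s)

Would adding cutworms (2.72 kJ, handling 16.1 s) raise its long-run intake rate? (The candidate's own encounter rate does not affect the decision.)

Intake rate on the current diet: R = (0.49×4.27 + 0.46×12.8) / (1 + 0.49×11.1 + 0.46×7.18) = 7.98/9.742 = 0.8192 kJ/s.
Profitability of cutworms: 2.72/16.1 = 0.1689 kJ/s.
0.1689 < 0.8192, so adding cutworms would lower the average — exclude it.

No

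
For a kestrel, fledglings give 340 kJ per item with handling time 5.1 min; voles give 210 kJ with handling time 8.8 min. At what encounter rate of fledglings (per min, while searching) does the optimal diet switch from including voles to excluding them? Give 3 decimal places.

At the threshold, the rate on fledglings alone equals the profitability of voles: λ·340/(1 + λ·5.1) = 210/8.8 = 23.86.
Rearranging, λ(340 − 23.86×5.1) = 23.86, so λ = 23.86/218.3 = 0.1093 per min.

0.109 per min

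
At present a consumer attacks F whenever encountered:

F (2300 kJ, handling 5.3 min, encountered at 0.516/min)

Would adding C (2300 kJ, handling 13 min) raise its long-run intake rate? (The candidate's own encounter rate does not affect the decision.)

Current rate: (0.516×2300)/(1 + 0.516×5.3) = 317.8 kJ/min.
C: E/h = 2300/13 = 176.9 kJ/min.
Since 176.9 < R, time spent handling C is better spent searching.

No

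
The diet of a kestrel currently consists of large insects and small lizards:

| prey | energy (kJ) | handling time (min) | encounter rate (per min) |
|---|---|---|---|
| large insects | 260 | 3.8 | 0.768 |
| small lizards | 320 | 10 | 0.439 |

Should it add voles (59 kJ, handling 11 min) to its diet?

No

Current rate: (0.768×260 + 0.439×320)/(1 + 0.768×3.8 + 0.439×10) = 40.94 kJ/min.
voles: E/h = 59/11 = 5.364 kJ/min.
5.364 < 40.94, so adding voles would lower the average — exclude it.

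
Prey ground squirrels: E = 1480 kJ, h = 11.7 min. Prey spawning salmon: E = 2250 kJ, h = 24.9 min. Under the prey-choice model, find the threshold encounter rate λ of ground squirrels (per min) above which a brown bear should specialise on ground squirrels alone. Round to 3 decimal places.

The zero-one rule: include spawning salmon iff E₂/h₂ > λE₁/(1+λh₁). Equality gives the switch point.
λE₁h₂ = E₂ + λE₂h₁ ⇒ λ = E₂/(E₁h₂ − E₂h₁) = 2250/(3.685e+04 − 2.632e+04) = 0.2137 per min.

0.214 per min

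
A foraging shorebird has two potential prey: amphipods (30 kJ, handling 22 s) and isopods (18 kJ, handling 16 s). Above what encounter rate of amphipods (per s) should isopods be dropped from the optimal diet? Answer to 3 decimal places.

Drop isopods once their profitability E₂/h₂ falls below the rate achievable on amphipods alone: E₂/h₂ = λE₁/(1 + λh₁).
Solve for λ: λE₁h₂ = E₂(1 + λh₁) → λ(E₁h₂ − E₂h₁) = E₂ → λ = E₂/(E₁h₂ − E₂h₁).
λ = 18/(30×16 − 18×22) = 18/84 = 0.2143 per s.

0.214 per s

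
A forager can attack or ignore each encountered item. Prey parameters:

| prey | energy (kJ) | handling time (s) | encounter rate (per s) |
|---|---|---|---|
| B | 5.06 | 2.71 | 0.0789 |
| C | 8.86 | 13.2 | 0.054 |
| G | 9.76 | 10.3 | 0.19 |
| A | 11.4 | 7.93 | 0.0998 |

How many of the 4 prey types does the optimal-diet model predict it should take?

3

Rank by E/h (kJ/s): B 1.87, A 1.44, G 0.948, C 0.671. Include each in turn until the next type's E/h falls below the running intake rate.
Rate on top 1: 0.3289. A: 1.44 > 0.3289 → include.
Rate on top 2: 0.7665. G: 0.948 > 0.7665 → include.
Rate on top 3: 0.8559. C: 0.671 < 0.8559 → exclude; stop.
Optimal diet: B, A, G — 3 of 4 types.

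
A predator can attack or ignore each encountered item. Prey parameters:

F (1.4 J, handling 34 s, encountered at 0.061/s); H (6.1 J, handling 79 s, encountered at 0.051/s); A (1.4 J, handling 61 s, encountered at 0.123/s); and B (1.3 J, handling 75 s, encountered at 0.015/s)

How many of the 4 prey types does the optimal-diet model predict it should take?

1

E/h in descending order: H 0.0772, F 0.0412, A 0.023, B 0.0173 J/s. The optimal diet is the largest prefix of this list for which every included type satisfies E_i/h_i > R on the types above it.
Rate on top 1: 0.06186. F: 0.0412 < 0.06186 → exclude; stop.
Optimal diet: H — 1 of 4 types.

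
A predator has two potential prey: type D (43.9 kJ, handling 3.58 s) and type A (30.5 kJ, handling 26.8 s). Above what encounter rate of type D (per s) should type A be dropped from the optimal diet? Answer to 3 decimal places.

0.029 per s

Drop type A once their profitability E₂/h₂ falls below the rate achievable on type D alone: E₂/h₂ = λE₁/(1 + λh₁).
Solve for λ: λE₁h₂ = E₂(1 + λh₁) → λ(E₁h₂ − E₂h₁) = E₂ → λ = E₂/(E₁h₂ − E₂h₁).
λ = 30.5/(43.9×26.8 − 30.5×3.58) = 30.5/1067 = 0.02858 per s.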